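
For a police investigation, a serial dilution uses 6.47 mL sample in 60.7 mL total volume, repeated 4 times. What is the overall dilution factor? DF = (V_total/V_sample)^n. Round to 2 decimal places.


Dilution factor calculation:
Single dilution = V_total / V_sample = 60.7 / 6.47 ≈ 9.381762
Number of dilutions = 4
Total DF = (60.7 / 6.47)^4 (full precision, rounded at the end) = 7747.07

7747.07


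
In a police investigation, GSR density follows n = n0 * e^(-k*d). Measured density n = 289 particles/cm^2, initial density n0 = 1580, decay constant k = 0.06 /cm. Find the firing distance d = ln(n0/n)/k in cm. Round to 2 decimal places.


GSR distance calculation:
n0/n = 1580 / 289 = 5.467128
ln(n0/n) = 1.698753
d = 1.698753 / 0.06 = 28.31 cm

28.31


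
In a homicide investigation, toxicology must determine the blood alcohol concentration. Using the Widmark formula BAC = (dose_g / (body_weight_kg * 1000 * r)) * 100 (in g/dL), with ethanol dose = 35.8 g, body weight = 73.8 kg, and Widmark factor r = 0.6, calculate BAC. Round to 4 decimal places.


Applying the Widmark formula:
BAC = (dose_g / (body_wt * 1000 * r)) * 100
Denominator = 73.8 * 1000 * 0.6 = 44280
BAC = (35.8 / 44280) * 100
BAC = 0.0808 g/dL

0.0808


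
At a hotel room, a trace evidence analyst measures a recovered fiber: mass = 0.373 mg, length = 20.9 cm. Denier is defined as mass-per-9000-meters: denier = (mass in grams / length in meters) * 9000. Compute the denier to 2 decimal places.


Denier calculation:
Mass in grams = 0.373 mg / 1000 = 0.000373 g
Length in meters = 20.9 cm / 100 = 0.209 m
Linear density = mass / length = 0.000373 / 0.209 = 0.00178469 g/m
Denier = (g/m) * 9000 = 0.00178469 * 9000 = 16.06

16.06


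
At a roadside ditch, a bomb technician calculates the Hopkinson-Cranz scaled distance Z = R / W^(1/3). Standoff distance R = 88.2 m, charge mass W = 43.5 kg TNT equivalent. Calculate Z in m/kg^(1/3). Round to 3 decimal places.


Scaled distance calculation:
W^(1/3) = 43.5^(1/3) = 3.516925
Z = R / W^(1/3) = 88.2 / 3.516925
Z = 25.079 m/kg^(1/3)

25.079


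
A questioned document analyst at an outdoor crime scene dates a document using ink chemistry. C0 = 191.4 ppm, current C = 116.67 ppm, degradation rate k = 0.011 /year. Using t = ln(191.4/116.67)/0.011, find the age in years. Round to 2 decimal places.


Document age estimation:
C0/C = 191.4 / 116.67 = 1.640525
ln(C0/C) = 0.495016
t = 0.495016 / 0.011 = 45.00 years

45.00


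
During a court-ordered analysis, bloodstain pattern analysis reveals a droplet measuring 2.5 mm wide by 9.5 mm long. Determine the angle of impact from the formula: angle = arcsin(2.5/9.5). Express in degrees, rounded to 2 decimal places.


Blood spatter impact angle calculation:
width / length = 2.5 / 9.5 = 0.263158
angle = arcsin(0.263158)
angle = 15.26 degrees

15.26


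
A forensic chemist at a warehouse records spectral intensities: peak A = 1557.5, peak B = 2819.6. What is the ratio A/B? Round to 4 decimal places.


Spectral peak ratio:
Peak A = 1557.5 counts
Peak B = 2819.6 counts
Ratio = 1557.5 / 2819.6 = 0.5524

0.5524


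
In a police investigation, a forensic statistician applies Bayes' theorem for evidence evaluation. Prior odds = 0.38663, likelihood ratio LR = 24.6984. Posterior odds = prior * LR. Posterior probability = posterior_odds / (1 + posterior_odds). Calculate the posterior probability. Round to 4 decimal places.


Bayesian evidence evaluation:
Posterior odds = prior_odds * LR = 0.38663 * 24.6984 = 9.549142
Posterior probability = posterior_odds / (1 + posterior_odds)
= 9.549142 / (1 + 9.549142)
= 9.549142 / 10.549142
= 0.9052

0.9052


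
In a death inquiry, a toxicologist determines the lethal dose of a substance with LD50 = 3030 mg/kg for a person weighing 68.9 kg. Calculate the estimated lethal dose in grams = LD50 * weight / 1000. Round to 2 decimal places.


Lethal dose calculation:
Lethal dose = LD50 * body_weight / 1000
= 3030 * 68.9 / 1000
= 208767 / 1000
= 208.77 g

208.77


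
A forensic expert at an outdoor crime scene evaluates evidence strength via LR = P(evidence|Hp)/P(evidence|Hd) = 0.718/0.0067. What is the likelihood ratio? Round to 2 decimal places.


Likelihood ratio calculation:
LR = P(E|Hp) / P(E|Hd)
LR = 0.718 / 0.0067
LR = 107.16

107.16


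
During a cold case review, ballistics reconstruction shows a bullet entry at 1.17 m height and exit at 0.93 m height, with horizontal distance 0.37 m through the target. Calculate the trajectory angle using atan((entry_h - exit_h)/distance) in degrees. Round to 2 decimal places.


Bullet trajectory angle:
Height difference = 1.17 - 0.93 = 0.24 m
angle = atan(0.24 / 0.37)
angle = atan(0.648649)
angle = 32.97 degrees

32.97


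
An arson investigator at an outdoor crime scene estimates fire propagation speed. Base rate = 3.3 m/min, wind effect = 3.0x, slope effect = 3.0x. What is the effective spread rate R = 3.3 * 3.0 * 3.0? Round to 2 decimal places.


Fire spread rate calculation:
R = R0 * wind_factor * slope_factor
= 3.3 * 3.0 * 3.0
= 9.9 * 3.0
= 29.70 m/min

29.70


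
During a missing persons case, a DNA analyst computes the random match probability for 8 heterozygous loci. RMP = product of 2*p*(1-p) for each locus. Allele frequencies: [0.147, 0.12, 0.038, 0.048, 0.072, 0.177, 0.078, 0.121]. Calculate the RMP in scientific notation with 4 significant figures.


Computing RMP for 8 loci:
Locus 1: 2 * 0.147 * 0.853 = 0.250782
Locus 2: 2 * 0.12 * 0.88 = 0.2112
Locus 3: 2 * 0.038 * 0.962 = 0.073112
Locus 4: 2 * 0.048 * 0.952 = 0.091392
Locus 5: 2 * 0.072 * 0.928 = 0.133632
Locus 6: 2 * 0.177 * 0.823 = 0.291342
Locus 7: 2 * 0.078 * 0.922 = 0.143832
Locus 8: 2 * 0.121 * 0.879 = 0.212718
RMP = 4.216e-07

4.216e-07


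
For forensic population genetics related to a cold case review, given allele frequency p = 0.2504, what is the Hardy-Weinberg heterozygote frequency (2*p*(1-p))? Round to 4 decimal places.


Hardy-Weinberg heterozygote frequency:
q = 1 - p = 1 - 0.2504 = 0.7496
2pq = 2 * 0.2504 * 0.7496 = 0.3754

0.3754


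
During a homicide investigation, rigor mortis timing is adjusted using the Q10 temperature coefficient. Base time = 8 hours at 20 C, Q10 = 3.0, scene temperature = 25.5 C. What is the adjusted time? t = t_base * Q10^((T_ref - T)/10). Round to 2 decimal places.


Rigor mortis time adjustment:
Exponent = (T_ref - T_actual) / 10 = (20 - 25.5) / 10 = -0.55
Q10 factor = 3.0^-0.55 = 0.54649
t_adjusted = 8 * 0.54649 = 4.37 hours

4.37


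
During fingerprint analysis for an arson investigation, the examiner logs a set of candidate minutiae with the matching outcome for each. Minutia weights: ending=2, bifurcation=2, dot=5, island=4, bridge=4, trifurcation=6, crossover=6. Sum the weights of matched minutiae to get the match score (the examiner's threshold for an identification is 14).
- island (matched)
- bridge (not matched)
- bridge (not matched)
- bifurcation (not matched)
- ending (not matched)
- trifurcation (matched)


Weighted minutiae match score:
  island: matched, +4 (running total 4)
  bridge: not matched, +0
  bridge: not matched, +0
  bifurcation: not matched, +0
  ending: not matched, +0
  trifurcation: matched, +6 (running total 10)
Total score = 10
Threshold = 14; verdict = inconclusive

10


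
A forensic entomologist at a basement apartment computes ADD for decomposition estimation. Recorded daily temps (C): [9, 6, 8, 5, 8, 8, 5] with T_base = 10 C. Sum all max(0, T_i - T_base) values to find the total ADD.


Computing ADD day by day:
Day 1: max(0, 9 - 10) = 0
Day 2: max(0, 6 - 10) = 0
Day 3: max(0, 8 - 10) = 0
Day 4: max(0, 5 - 10) = 0
Day 5: max(0, 8 - 10) = 0
Day 6: max(0, 8 - 10) = 0
Day 7: max(0, 5 - 10) = 0
Total ADD = 0

0


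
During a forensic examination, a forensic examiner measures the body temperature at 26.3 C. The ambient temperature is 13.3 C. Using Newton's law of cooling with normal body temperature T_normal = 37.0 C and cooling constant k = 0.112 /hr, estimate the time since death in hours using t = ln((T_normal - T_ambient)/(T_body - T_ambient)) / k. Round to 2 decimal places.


Using Newton's law of cooling:
t = ln((T_normal - T_ambient) / (T_body - T_ambient)) / k
T_normal - T_ambient = 23.7
T_body - T_ambient = 13.0
Ratio = 1.823077
ln(ratio) = 0.600526
t = 0.600526 / 0.112 = 5.36 hours

5.36


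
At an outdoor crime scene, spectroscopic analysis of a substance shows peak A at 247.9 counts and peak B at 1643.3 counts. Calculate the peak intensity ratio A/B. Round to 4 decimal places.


Spectral peak ratio:
Peak A = 247.9 counts
Peak B = 1643.3 counts
Ratio = 247.9 / 1643.3 = 0.1509

0.1509


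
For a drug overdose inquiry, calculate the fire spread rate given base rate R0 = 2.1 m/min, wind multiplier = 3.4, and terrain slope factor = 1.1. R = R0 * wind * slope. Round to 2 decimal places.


Fire spread rate calculation:
R = R0 * wind_factor * slope_factor
= 2.1 * 3.4 * 1.1
= 7.14 * 1.1
= 7.85 m/min

7.85


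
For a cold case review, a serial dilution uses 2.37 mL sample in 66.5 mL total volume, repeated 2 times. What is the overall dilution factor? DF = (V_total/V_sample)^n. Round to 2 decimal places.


Dilution factor calculation:
Single dilution = V_total / V_sample = 66.5 / 2.37 ≈ 28.059072
Number of dilutions = 2
Total DF = (66.5 / 2.37)^2 (full precision, rounded at the end) = 787.31

787.31


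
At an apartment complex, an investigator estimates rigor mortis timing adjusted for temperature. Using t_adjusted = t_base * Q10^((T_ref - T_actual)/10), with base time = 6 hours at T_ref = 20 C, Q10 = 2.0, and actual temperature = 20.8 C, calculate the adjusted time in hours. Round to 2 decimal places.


Rigor mortis time adjustment:
Exponent = (T_ref - T_actual) / 10 = (20 - 20.8) / 10 = -0.08
Q10 factor = 2.0^-0.08 = 0.94606
t_adjusted = 6 * 0.94606 = 5.68 hours

5.68


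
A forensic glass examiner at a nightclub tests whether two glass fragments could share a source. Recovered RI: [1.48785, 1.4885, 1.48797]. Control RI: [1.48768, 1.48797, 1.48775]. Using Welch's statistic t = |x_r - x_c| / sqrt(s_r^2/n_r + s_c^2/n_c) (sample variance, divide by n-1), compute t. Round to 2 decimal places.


Welch's t-criterion for glass RI comparison:
Recovered mean = sum / n_r = 4.46432 / 3 = 1.4881067
Control mean = sum / n_c = 4.4634 / 3 = 1.4878
Recovered sample variance s_r^2 = 1.19633e-07
Control sample variance s_c^2 = 2.29e-08
Welch SE (unpooled) = sqrt(s_r^2/n_r + s_c^2/n_c) = sqrt(3.98778e-08 + 7.63333e-09) = sqrt(4.75111e-08) = 0.00021797
|mean_r - mean_c| = 0.000306667
t = 0.000306667 / 0.00021797 = 1.41

1.41


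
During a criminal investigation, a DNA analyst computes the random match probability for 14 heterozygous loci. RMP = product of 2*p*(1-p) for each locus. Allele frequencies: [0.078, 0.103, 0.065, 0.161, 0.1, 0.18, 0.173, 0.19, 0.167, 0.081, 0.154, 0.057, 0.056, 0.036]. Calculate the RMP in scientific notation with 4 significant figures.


Computing RMP for 14 loci:
Locus 1: 2 * 0.078 * 0.922 = 0.143832
Locus 2: 2 * 0.103 * 0.897 = 0.184782
Locus 3: 2 * 0.065 * 0.935 = 0.12155
Locus 4: 2 * 0.161 * 0.839 = 0.270158
Locus 5: 2 * 0.1 * 0.9 = 0.18
Locus 6: 2 * 0.18 * 0.82 = 0.2952
Locus 7: 2 * 0.173 * 0.827 = 0.286142
Locus 8: 2 * 0.19 * 0.81 = 0.3078
Locus 9: 2 * 0.167 * 0.833 = 0.278222
Locus 10: 2 * 0.081 * 0.919 = 0.148878
Locus 11: 2 * 0.154 * 0.846 = 0.260568
Locus 12: 2 * 0.057 * 0.943 = 0.107502
Locus 13: 2 * 0.056 * 0.944 = 0.105728
Locus 14: 2 * 0.036 * 0.964 = 0.069408
RMP = 3.478e-11

3.478e-11


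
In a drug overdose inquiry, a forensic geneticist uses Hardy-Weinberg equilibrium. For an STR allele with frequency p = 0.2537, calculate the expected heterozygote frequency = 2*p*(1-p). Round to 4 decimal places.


Hardy-Weinberg heterozygote frequency:
q = 1 - p = 1 - 0.2537 = 0.7463
2pq = 2 * 0.2537 * 0.7463 = 0.3787

0.3787


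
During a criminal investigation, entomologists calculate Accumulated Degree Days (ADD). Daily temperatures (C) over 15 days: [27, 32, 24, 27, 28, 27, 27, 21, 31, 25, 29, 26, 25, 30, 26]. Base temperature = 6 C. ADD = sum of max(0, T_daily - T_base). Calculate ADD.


Computing ADD day by day:
Day 1: max(0, 27 - 6) = 21
Day 2: max(0, 32 - 6) = 26
Day 3: max(0, 24 - 6) = 18
Day 4: max(0, 27 - 6) = 21
Day 5: max(0, 28 - 6) = 22
Day 6: max(0, 27 - 6) = 21
Day 7: max(0, 27 - 6) = 21
Day 8: max(0, 21 - 6) = 15
Day 9: max(0, 31 - 6) = 25
Day 10: max(0, 25 - 6) = 19
Day 11: max(0, 29 - 6) = 23
Day 12: max(0, 26 - 6) = 20
Day 13: max(0, 25 - 6) = 19
Day 14: max(0, 30 - 6) = 24
Day 15: max(0, 26 - 6) = 20
Total ADD = 315

315


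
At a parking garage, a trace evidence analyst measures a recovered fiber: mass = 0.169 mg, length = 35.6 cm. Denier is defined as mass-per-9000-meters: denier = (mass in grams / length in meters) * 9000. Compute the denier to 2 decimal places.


Denier calculation:
Mass in grams = 0.169 mg / 1000 = 0.000169 g
Length in meters = 35.6 cm / 100 = 0.356 m
Linear density = mass / length = 0.000169 / 0.356 = 0.00047472 g/m
Denier = (g/m) * 9000 = 0.00047472 * 9000 = 4.27

4.27


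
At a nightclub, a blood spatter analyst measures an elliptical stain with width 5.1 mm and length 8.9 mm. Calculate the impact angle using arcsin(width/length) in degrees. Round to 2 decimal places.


Blood spatter impact angle calculation:
width / length = 5.1 / 8.9 = 0.573034
angle = arcsin(0.573034)
angle = 34.96 degrees

34.96


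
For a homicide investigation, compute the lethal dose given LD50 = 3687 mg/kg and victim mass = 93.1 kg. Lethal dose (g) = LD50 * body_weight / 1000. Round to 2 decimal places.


Lethal dose calculation:
Lethal dose = LD50 * body_weight / 1000
= 3687 * 93.1 / 1000
= 343259.7 / 1000
= 343.26 g

343.26


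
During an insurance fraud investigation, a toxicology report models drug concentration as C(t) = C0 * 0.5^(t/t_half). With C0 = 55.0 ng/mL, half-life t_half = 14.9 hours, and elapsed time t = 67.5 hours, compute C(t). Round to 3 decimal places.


Drug concentration decay:
Number of half-lives = t / t_half = 67.5 / 14.9 = 4.530201
Decay factor = 0.5^4.530201 = 0.04327864
C(t) = 55.0 * 0.04327864 = 2.380 ng/mL

2.380


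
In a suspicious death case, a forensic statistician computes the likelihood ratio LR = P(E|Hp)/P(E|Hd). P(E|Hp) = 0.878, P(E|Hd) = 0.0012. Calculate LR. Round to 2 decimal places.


Likelihood ratio calculation:
LR = P(E|Hp) / P(E|Hd)
LR = 0.878 / 0.0012
LR = 731.67

731.67


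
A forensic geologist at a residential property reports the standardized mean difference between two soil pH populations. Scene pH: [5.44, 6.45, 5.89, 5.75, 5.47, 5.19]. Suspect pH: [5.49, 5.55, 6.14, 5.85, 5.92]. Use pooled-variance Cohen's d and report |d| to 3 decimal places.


Pooled-variance Cohen's d for soil pH comparison:
Scene mean = 34.19 / 6 = 5.698333
Suspect mean = 28.95 / 5 = 5.79
Scene sample variance s_s^2 = 0.196337
Suspect sample variance s_c^2 = 0.07265
Pooled variance = ((n_s-1)*s_s^2 + (n_c-1)*s_c^2) / (n_s + n_c - 2) = 0.141365
Pooled SD = sqrt(0.141365) = 0.375985
Mean difference = -0.091667
|d| = |-0.091667| / 0.375985 = 0.244

0.244


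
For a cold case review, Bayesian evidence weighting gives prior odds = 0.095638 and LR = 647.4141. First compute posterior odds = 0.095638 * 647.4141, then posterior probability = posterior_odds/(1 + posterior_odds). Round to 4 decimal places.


Bayesian evidence evaluation:
Posterior odds = prior_odds * LR = 0.095638 * 647.4141 = 61.91739
Posterior probability = posterior_odds / (1 + posterior_odds)
= 61.91739 / (1 + 61.91739)
= 61.91739 / 62.91739
= 0.9841

0.9841


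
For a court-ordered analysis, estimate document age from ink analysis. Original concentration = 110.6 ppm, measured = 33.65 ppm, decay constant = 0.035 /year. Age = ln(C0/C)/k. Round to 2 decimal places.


Document age estimation:
C0/C = 110.6 / 33.65 = 3.286776
ln(C0/C) = 1.189907
t = 1.189907 / 0.035 = 34.00 years

34.00


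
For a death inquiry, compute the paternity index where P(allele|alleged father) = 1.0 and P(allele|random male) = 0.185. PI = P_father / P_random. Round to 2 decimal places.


Paternity Index calculation:
PI = P(allele|father) / P(allele|random)
PI = 1.0 / 0.185
PI = 5.41

5.41


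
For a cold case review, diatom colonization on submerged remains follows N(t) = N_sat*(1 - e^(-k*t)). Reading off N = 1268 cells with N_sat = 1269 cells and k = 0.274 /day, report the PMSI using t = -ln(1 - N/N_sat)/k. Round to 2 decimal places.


PMSI from diatom colonization curve:
N / N_sat = 1268 / 1269 = 0.999212
1 - N/N_sat = 0.000788
ln(1 - N/N_sat) = -7.146012
t = -ln(1 - N/N_sat) / k = -(-7.146012) / 0.274 = 26.08 days

26.08


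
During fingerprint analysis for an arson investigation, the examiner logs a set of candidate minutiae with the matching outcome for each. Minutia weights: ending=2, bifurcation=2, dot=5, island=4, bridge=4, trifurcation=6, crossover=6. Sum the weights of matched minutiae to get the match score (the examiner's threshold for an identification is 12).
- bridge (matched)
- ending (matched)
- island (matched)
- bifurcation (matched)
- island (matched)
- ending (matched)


Weighted minutiae match score:
  bridge: matched, +4 (running total 4)
  ending: matched, +2 (running total 6)
  island: matched, +4 (running total 10)
  bifurcation: matched, +2 (running total 12)
  island: matched, +4 (running total 16)
  ending: matched, +2 (running total 18)
Total score = 18
Threshold = 12; verdict = identification

18


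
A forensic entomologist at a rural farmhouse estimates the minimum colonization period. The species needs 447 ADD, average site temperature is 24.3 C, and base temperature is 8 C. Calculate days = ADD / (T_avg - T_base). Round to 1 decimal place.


Insect development time:
Effective temperature = avg_temp - T_base = 24.3 - 8 = 16.3 C
Days = ADD / effective_temp = 447 / 16.3 = 27.4 days

27.4


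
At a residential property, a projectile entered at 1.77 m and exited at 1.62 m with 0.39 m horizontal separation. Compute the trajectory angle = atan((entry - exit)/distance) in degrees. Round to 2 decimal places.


Bullet trajectory angle:
Height difference = 1.77 - 1.62 = 0.15 m
angle = atan(0.15 / 0.39)
angle = atan(0.384615)
angle = 21.04 degrees

21.04


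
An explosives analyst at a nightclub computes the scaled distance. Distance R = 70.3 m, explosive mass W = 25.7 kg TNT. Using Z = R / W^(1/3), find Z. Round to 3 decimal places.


Scaled distance calculation:
W^(1/3) = 25.7^(1/3) = 2.951058
Z = R / W^(1/3) = 70.3 / 2.951058
Z = 23.822 m/kg^(1/3)

23.822


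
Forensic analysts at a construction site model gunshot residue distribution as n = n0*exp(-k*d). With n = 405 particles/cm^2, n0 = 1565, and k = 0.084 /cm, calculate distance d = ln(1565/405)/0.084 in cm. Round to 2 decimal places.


GSR distance calculation:
n0/n = 1565 / 405 = 3.864198
ln(n0/n) = 1.351754
d = 1.351754 / 0.084 = 16.09 cm

16.09


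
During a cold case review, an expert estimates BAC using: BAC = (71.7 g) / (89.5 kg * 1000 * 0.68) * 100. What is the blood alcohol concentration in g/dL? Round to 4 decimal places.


Applying the Widmark formula:
BAC = (dose_g / (body_wt * 1000 * r)) * 100
Denominator = 89.5 * 1000 * 0.68 = 60860
BAC = (71.7 / 60860) * 100
BAC = 0.1178 g/dL

0.1178


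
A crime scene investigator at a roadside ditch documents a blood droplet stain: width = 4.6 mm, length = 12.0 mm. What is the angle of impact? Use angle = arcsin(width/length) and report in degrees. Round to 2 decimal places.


Blood spatter impact angle calculation:
width / length = 4.6 / 12.0 = 0.383333
angle = arcsin(0.383333)
angle = 22.54 degrees

22.54


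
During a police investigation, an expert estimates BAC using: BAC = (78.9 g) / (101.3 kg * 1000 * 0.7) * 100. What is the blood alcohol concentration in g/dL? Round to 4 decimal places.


Applying the Widmark formula:
BAC = (dose_g / (body_wt * 1000 * r)) * 100
Denominator = 101.3 * 1000 * 0.7 = 70910
BAC = (78.9 / 70910) * 100
BAC = 0.1113 g/dL

0.1113


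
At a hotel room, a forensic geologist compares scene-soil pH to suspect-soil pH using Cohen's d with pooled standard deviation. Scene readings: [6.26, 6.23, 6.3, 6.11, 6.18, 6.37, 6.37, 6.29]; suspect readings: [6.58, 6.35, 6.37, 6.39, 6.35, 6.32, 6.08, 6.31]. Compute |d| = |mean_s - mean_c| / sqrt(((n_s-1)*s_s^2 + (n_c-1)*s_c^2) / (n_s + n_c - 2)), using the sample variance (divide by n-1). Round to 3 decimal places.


Pooled-variance Cohen's d for soil pH comparison:
Scene mean = 50.11 / 8 = 6.26375
Suspect mean = 50.75 / 8 = 6.34375
Scene sample variance s_s^2 = 0.008055
Suspect sample variance s_c^2 = 0.01857
Pooled variance = ((n_s-1)*s_s^2 + (n_c-1)*s_c^2) / (n_s + n_c - 2) = 0.013312
Pooled SD = sqrt(0.013312) = 0.115378
Mean difference = -0.08
|d| = |-0.08| / 0.115378 = 0.693

0.693


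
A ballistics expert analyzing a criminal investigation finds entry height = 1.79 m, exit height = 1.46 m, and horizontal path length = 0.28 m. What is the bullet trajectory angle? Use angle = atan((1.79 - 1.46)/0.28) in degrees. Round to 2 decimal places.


Bullet trajectory angle:
Height difference = 1.79 - 1.46 = 0.33 m
angle = atan(0.33 / 0.28)
angle = atan(1.178571)
angle = 49.69 degrees

49.69


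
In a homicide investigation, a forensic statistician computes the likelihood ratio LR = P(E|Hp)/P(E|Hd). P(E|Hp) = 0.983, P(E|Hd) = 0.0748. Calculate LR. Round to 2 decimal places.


Likelihood ratio calculation:
LR = P(E|Hp) / P(E|Hd)
LR = 0.983 / 0.0748
LR = 13.14

13.14


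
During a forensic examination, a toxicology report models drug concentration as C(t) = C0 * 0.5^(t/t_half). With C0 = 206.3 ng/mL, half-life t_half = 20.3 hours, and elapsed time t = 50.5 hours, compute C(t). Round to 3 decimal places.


Drug concentration decay:
Number of half-lives = t / t_half = 50.5 / 20.3 = 2.487685
Decay factor = 0.5^2.487685 = 0.17829214
C(t) = 206.3 * 0.17829214 = 36.782 ng/mL

36.782


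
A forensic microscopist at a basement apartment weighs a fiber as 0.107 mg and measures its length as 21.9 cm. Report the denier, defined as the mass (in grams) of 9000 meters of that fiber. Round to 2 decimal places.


Denier calculation:
Mass in grams = 0.107 mg / 1000 = 0.000107 g
Length in meters = 21.9 cm / 100 = 0.219 m
Linear density = mass / length = 0.000107 / 0.219 = 0.00048858 g/m
Denier = (g/m) * 9000 = 0.00048858 * 9000 = 4.40

4.40


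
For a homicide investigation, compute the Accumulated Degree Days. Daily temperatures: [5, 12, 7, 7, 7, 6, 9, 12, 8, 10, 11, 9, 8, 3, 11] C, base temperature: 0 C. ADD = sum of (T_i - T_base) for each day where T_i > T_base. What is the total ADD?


Computing ADD day by day:
Day 1: max(0, 5 - 0) = 5
Day 2: max(0, 12 - 0) = 12
Day 3: max(0, 7 - 0) = 7
Day 4: max(0, 7 - 0) = 7
Day 5: max(0, 7 - 0) = 7
Day 6: max(0, 6 - 0) = 6
Day 7: max(0, 9 - 0) = 9
Day 8: max(0, 12 - 0) = 12
Day 9: max(0, 8 - 0) = 8
Day 10: max(0, 10 - 0) = 10
Day 11: max(0, 11 - 0) = 11
Day 12: max(0, 9 - 0) = 9
Day 13: max(0, 8 - 0) = 8
Day 14: max(0, 3 - 0) = 3
Day 15: max(0, 11 - 0) = 11
Total ADD = 125

125


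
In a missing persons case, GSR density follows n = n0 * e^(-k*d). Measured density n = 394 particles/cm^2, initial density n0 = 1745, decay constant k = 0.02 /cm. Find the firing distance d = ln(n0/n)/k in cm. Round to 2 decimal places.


GSR distance calculation:
n0/n = 1745 / 394 = 4.428934
ln(n0/n) = 1.488159
d = 1.488159 / 0.02 = 74.41 cm

74.41


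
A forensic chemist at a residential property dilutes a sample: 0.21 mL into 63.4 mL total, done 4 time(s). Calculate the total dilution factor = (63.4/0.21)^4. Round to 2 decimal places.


Dilution factor calculation:
Single dilution = V_total / V_sample = 63.4 / 0.21 ≈ 301.904762
Number of dilutions = 4
Total DF = (63.4 / 0.21)^4 (full precision, rounded at the end) = 8307681775.39

8307681775.39


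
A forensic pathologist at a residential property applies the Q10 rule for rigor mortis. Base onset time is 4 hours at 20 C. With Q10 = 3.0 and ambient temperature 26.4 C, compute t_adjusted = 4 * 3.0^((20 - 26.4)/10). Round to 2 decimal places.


Rigor mortis time adjustment:
Exponent = (T_ref - T_actual) / 10 = (20 - 26.4) / 10 = -0.64
Q10 factor = 3.0^-0.64 = 0.49504
t_adjusted = 4 * 0.49504 = 1.98 hours

1.98


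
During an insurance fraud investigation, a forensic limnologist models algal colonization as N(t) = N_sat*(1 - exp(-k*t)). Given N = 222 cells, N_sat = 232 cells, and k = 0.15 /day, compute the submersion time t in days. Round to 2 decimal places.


PMSI from diatom colonization curve:
N / N_sat = 222 / 232 = 0.956897
1 - N/N_sat = 0.043103
ln(1 - N/N_sat) = -3.144163
t = -ln(1 - N/N_sat) / k = -(-3.144163) / 0.15 = 20.96 days

20.96


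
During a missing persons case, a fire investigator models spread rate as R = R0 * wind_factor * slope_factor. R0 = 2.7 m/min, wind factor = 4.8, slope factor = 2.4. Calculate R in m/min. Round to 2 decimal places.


Fire spread rate calculation:
R = R0 * wind_factor * slope_factor
= 2.7 * 4.8 * 2.4
= 12.96 * 2.4
= 31.10 m/min

31.10


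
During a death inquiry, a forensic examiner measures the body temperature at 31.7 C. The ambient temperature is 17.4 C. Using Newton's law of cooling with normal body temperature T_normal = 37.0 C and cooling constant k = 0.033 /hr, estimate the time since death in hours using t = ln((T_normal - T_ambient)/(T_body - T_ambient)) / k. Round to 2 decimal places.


Using Newton's law of cooling:
t = ln((T_normal - T_ambient) / (T_body - T_ambient)) / k
T_normal - T_ambient = 19.6
T_body - T_ambient = 14.3
Ratio = 1.370629
ln(ratio) = 0.31527
t = 0.31527 / 0.033 = 9.55 hours

9.55


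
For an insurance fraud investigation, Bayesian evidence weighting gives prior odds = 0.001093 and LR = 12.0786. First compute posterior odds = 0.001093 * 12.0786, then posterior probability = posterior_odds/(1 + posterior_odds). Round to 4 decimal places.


Bayesian evidence evaluation:
Posterior odds = prior_odds * LR = 0.001093 * 12.0786 = 0.01320191
Posterior probability = posterior_odds / (1 + posterior_odds)
= 0.01320191 / (1 + 0.01320191)
= 0.01320191 / 1.01320191
= 0.0130

0.0130


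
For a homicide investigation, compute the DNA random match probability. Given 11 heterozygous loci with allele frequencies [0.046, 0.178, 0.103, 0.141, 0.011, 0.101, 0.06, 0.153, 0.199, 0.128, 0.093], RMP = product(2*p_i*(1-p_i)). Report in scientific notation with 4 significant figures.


Computing RMP for 11 loci:
Locus 1: 2 * 0.046 * 0.954 = 0.087768
Locus 2: 2 * 0.178 * 0.822 = 0.292632
Locus 3: 2 * 0.103 * 0.897 = 0.184782
Locus 4: 2 * 0.141 * 0.859 = 0.242238
Locus 5: 2 * 0.011 * 0.989 = 0.021758
Locus 6: 2 * 0.101 * 0.899 = 0.181598
Locus 7: 2 * 0.06 * 0.94 = 0.1128
Locus 8: 2 * 0.153 * 0.847 = 0.259182
Locus 9: 2 * 0.199 * 0.801 = 0.318798
Locus 10: 2 * 0.128 * 0.872 = 0.223232
Locus 11: 2 * 0.093 * 0.907 = 0.168702
RMP = 1.594e-09

1.594e-09


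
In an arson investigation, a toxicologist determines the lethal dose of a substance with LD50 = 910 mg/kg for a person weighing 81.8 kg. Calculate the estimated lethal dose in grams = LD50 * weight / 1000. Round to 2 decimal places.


Lethal dose calculation:
Lethal dose = LD50 * body_weight / 1000
= 910 * 81.8 / 1000
= 74438 / 1000
= 74.44 g

74.44


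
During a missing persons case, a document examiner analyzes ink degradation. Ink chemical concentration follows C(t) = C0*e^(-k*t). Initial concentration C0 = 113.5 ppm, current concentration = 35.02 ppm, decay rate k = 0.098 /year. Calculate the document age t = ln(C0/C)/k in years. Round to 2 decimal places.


Document age estimation:
C0/C = 113.5 / 35.02 = 3.241005
ln(C0/C) = 1.175883
t = 1.175883 / 0.098 = 12.00 years

12.00


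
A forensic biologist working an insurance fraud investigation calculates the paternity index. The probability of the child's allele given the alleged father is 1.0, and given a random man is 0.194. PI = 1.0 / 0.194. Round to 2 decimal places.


Paternity Index calculation:
PI = P(allele|father) / P(allele|random)
PI = 1.0 / 0.194
PI = 5.15

5.15


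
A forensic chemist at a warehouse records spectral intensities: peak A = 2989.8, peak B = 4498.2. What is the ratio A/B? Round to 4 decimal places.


Spectral peak ratio:
Peak A = 2989.8 counts
Peak B = 4498.2 counts
Ratio = 2989.8 / 4498.2 = 0.6647

0.6647


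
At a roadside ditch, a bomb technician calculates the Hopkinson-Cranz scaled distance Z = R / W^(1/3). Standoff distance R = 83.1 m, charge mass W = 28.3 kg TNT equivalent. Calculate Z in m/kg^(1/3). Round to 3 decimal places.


Scaled distance calculation:
W^(1/3) = 28.3^(1/3) = 3.047395
Z = R / W^(1/3) = 83.1 / 3.047395
Z = 27.269 m/kg^(1/3)

27.269


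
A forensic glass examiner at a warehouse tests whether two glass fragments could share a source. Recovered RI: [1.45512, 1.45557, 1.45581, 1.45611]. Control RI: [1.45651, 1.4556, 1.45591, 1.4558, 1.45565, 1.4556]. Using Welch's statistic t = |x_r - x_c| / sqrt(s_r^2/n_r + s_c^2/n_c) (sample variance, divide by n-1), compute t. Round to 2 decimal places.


Welch's t-criterion for glass RI comparison:
Recovered mean = sum / n_r = 5.82261 / 4 = 1.4556525
Control mean = sum / n_c = 8.73507 / 6 = 1.455845
Recovered sample variance s_r^2 = 1.74825e-07
Control sample variance s_c^2 = 1.2131e-07
Welch SE (unpooled) = sqrt(s_r^2/n_r + s_c^2/n_c) = sqrt(4.37063e-08 + 2.02183e-08) = sqrt(6.39246e-08) = 0.000252833
|mean_r - mean_c| = 0.0001925
t = 0.0001925 / 0.000252833 = 0.76

0.76


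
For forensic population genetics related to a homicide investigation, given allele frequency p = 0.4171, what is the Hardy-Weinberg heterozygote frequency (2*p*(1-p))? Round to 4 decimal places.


Hardy-Weinberg heterozygote frequency:
q = 1 - p = 1 - 0.4171 = 0.5829
2pq = 2 * 0.4171 * 0.5829 = 0.4863

0.4863


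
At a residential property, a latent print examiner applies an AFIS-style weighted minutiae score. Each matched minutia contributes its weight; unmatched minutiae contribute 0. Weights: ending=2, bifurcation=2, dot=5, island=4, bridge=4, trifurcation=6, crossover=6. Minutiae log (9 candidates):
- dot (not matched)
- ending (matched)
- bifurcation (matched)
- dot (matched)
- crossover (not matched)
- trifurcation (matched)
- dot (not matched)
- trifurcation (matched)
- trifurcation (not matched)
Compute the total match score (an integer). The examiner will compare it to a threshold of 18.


Weighted minutiae match score:
  dot: not matched, +0
  ending: matched, +2 (running total 2)
  bifurcation: matched, +2 (running total 4)
  dot: matched, +5 (running total 9)
  crossover: not matched, +0
  trifurcation: matched, +6 (running total 15)
  dot: not matched, +0
  trifurcation: matched, +6 (running total 21)
  trifurcation: not matched, +0
Total score = 21
Threshold = 18; verdict = identification

21


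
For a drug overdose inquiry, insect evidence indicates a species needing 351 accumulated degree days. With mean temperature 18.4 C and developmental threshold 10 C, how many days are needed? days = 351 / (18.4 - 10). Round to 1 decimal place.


Insect development time:
Effective temperature = avg_temp - T_base = 18.4 - 10 = 8.4 C
Days = ADD / effective_temp = 351 / 8.4 = 41.8 days

41.8


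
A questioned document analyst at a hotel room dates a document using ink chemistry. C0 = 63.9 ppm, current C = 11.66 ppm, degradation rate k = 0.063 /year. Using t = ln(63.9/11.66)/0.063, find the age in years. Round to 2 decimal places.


Document age estimation:
C0/C = 63.9 / 11.66 = 5.480274
ln(C0/C) = 1.701155
t = 1.701155 / 0.063 = 27.00 years

27.00


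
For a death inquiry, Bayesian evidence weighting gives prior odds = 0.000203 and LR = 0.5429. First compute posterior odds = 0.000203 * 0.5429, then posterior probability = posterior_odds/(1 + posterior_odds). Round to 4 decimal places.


Bayesian evidence evaluation:
Posterior odds = prior_odds * LR = 0.000203 * 0.5429 = 0.0001102087
Posterior probability = posterior_odds / (1 + posterior_odds)
= 0.0001102087 / (1 + 0.0001102087)
= 0.0001102087 / 1.0001102087
= 0.0001

0.0001


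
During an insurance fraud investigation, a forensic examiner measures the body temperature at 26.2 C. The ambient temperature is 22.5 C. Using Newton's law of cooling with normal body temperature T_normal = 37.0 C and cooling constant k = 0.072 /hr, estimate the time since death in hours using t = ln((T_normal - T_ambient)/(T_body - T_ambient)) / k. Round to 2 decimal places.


Using Newton's law of cooling:
t = ln((T_normal - T_ambient) / (T_body - T_ambient)) / k
T_normal - T_ambient = 14.5
T_body - T_ambient = 3.7
Ratio = 3.918919
ln(ratio) = 1.365816
t = 1.365816 / 0.072 = 18.97 hours

18.97


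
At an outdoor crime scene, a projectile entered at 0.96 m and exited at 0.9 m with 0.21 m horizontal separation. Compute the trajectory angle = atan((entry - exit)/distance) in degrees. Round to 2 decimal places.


Bullet trajectory angle:
Height difference = 0.96 - 0.9 = 0.06 m
angle = atan(0.06 / 0.21)
angle = atan(0.285714)
angle = 15.95 degrees

15.95


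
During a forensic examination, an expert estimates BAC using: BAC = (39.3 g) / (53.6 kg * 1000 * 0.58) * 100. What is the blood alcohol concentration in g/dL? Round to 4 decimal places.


Applying the Widmark formula:
BAC = (dose_g / (body_wt * 1000 * r)) * 100
Denominator = 53.6 * 1000 * 0.58 = 31088
BAC = (39.3 / 31088) * 100
BAC = 0.1264 g/dL

0.1264


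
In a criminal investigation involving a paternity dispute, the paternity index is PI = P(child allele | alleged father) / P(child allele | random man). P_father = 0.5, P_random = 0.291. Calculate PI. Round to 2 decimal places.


Paternity Index calculation:
PI = P(allele|father) / P(allele|random)
PI = 0.5 / 0.291
PI = 1.72

1.72


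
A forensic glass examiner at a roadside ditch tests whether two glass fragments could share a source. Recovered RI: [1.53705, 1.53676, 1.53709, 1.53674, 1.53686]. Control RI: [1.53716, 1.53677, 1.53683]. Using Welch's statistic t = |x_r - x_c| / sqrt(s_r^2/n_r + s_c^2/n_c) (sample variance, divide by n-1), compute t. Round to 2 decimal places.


Welch's t-criterion for glass RI comparison:
Recovered mean = sum / n_r = 7.6845 / 5 = 1.5369
Control mean = sum / n_c = 4.61076 / 3 = 1.53692
Recovered sample variance s_r^2 = 2.635e-08
Control sample variance s_c^2 = 4.41e-08
Welch SE (unpooled) = sqrt(s_r^2/n_r + s_c^2/n_c) = sqrt(5.27e-09 + 1.47e-08) = sqrt(1.997e-08) = 0.000141315
|mean_r - mean_c| = 2e-05
t = 2e-05 / 0.000141315 = 0.14

0.14


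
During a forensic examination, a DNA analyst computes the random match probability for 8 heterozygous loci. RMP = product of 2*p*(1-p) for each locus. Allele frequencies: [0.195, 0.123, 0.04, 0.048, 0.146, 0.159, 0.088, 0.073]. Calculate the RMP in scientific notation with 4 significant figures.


Computing RMP for 8 loci:
Locus 1: 2 * 0.195 * 0.805 = 0.31395
Locus 2: 2 * 0.123 * 0.877 = 0.215742
Locus 3: 2 * 0.04 * 0.96 = 0.0768
Locus 4: 2 * 0.048 * 0.952 = 0.091392
Locus 5: 2 * 0.146 * 0.854 = 0.249368
Locus 6: 2 * 0.159 * 0.841 = 0.267438
Locus 7: 2 * 0.088 * 0.912 = 0.160512
Locus 8: 2 * 0.073 * 0.927 = 0.135342
RMP = 6.888e-07

6.888e-07


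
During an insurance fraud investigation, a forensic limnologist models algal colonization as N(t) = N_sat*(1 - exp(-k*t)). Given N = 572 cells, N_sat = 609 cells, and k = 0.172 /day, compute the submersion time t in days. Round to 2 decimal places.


PMSI from diatom colonization curve:
N / N_sat = 572 / 609 = 0.939245
1 - N/N_sat = 0.060755
ln(1 - N/N_sat) = -2.800906
t = -ln(1 - N/N_sat) / k = -(-2.800906) / 0.172 = 16.28 days

16.28


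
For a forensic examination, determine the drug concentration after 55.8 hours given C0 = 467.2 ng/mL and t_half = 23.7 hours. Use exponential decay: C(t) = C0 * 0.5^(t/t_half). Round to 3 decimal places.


Drug concentration decay:
Number of half-lives = t / t_half = 55.8 / 23.7 = 2.35443
Decay factor = 0.5^2.35443 = 0.19554465
C(t) = 467.2 * 0.19554465 = 91.358 ng/mL

91.358


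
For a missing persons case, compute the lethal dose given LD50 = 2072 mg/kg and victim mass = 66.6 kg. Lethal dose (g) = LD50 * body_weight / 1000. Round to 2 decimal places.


Lethal dose calculation:
Lethal dose = LD50 * body_weight / 1000
= 2072 * 66.6 / 1000
= 137995.2 / 1000
= 138.00 g

138.00


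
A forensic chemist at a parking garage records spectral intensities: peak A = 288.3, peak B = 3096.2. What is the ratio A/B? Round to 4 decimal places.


Spectral peak ratio:
Peak A = 288.3 counts
Peak B = 3096.2 counts
Ratio = 288.3 / 3096.2 = 0.0931

0.0931


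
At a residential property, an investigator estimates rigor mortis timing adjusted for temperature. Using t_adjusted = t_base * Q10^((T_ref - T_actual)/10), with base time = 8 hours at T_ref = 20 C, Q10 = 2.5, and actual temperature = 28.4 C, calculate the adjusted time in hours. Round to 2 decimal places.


Rigor mortis time adjustment:
Exponent = (T_ref - T_actual) / 10 = (20 - 28.4) / 10 = -0.84
Q10 factor = 2.5^-0.84 = 0.46316
t_adjusted = 8 * 0.46316 = 3.71 hours

3.71


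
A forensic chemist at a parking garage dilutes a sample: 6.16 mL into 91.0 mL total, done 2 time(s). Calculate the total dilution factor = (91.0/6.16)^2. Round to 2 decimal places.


Dilution factor calculation:
Single dilution = V_total / V_sample = 91.0 / 6.16 ≈ 14.772727
Number of dilutions = 2
Total DF = (91.0 / 6.16)^2 (full precision, rounded at the end) = 218.23

218.23


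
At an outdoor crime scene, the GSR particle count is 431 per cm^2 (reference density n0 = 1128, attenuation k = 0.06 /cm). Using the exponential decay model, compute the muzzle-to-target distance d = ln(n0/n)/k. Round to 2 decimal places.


GSR distance calculation:
n0/n = 1128 / 431 = 2.617169
ln(n0/n) = 0.962093
d = 0.962093 / 0.06 = 16.03 cm

16.03


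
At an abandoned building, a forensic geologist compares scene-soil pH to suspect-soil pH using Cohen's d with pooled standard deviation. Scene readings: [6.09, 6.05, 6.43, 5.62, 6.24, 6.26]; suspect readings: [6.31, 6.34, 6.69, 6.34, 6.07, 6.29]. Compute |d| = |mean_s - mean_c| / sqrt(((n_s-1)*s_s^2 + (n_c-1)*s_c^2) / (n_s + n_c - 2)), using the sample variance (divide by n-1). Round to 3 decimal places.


Pooled-variance Cohen's d for soil pH comparison:
Scene mean = 36.69 / 6 = 6.115
Suspect mean = 38.04 / 6 = 6.34
Scene sample variance s_s^2 = 0.07715
Suspect sample variance s_c^2 = 0.03976
Pooled variance = ((n_s-1)*s_s^2 + (n_c-1)*s_c^2) / (n_s + n_c - 2) = 0.058455
Pooled SD = sqrt(0.058455) = 0.241775
Mean difference = -0.225
|d| = |-0.225| / 0.241775 = 0.931

0.931


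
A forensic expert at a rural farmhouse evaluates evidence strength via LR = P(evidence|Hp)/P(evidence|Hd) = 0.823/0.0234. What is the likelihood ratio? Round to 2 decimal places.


Likelihood ratio calculation:
LR = P(E|Hp) / P(E|Hd)
LR = 0.823 / 0.0234
LR = 35.17

35.17


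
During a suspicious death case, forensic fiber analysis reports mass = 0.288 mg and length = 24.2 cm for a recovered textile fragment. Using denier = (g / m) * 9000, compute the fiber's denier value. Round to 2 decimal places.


Denier calculation:
Mass in grams = 0.288 mg / 1000 = 0.000288 g
Length in meters = 24.2 cm / 100 = 0.242 m
Linear density = mass / length = 0.000288 / 0.242 = 0.00119008 g/m
Denier = (g/m) * 9000 = 0.00119008 * 9000 = 10.71

10.71


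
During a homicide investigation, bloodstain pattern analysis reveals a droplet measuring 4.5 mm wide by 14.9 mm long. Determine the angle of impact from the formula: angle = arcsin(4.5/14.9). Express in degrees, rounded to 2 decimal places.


Blood spatter impact angle calculation:
width / length = 4.5 / 14.9 = 0.302013
angle = arcsin(0.302013)
angle = 17.58 degrees

17.58


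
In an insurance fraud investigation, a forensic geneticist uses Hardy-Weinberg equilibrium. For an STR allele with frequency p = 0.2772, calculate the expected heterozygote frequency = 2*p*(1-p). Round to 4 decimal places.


Hardy-Weinberg heterozygote frequency:
q = 1 - p = 1 - 0.2772 = 0.7228
2pq = 2 * 0.2772 * 0.7228 = 0.4007

0.4007
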